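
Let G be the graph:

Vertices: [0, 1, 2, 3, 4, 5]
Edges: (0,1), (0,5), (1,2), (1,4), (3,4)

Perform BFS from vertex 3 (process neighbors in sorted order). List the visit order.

BFS from vertex 3 (neighbors processed in ascending order):
Visit order: 3, 4, 1, 0, 2, 5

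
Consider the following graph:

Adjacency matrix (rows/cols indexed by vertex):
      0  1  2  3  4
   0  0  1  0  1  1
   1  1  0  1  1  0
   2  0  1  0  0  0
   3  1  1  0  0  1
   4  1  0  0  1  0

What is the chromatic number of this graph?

The graph has a maximum clique of size 3 (lower bound on chromatic number).
A valid 3-coloring: {0: 0, 1: 1, 2: 0, 3: 2, 4: 1}.
Chromatic number = 3.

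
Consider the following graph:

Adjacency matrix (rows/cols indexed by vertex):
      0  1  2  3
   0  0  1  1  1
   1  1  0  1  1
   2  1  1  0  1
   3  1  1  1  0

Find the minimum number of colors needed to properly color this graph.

The graph has a maximum clique of size 4 (lower bound on chromatic number).
A valid 4-coloring: {0: 0, 1: 1, 2: 2, 3: 3}.
Chromatic number = 4.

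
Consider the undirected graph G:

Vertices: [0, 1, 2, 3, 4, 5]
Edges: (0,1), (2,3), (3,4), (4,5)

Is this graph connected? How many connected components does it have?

Checking connectivity: the graph has 2 connected component(s).
Components: [[0, 1], [2, 3, 4, 5]]. The graph is NOT connected.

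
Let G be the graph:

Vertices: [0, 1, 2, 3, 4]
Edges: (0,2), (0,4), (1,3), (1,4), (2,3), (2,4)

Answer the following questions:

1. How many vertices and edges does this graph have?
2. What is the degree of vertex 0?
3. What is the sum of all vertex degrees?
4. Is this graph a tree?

Count: 5 vertices, 6 edges.
Vertex 0 has neighbors [2, 4], degree = 2.
Handshaking lemma: 2 * 6 = 12.
A tree on 5 vertices has 4 edges. This graph has 6 edges (2 extra). Not a tree.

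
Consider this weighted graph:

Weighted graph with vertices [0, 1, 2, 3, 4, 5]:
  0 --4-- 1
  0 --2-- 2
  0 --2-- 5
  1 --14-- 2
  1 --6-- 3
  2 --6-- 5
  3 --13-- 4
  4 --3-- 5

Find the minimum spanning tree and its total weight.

Applying Kruskal's algorithm (sort edges by weight, add if no cycle):
  Add (0,2) w=2
  Add (0,5) w=2
  Add (4,5) w=3
  Add (0,1) w=4
  Add (1,3) w=6
  Skip (2,5) w=6 (creates cycle)
  Skip (3,4) w=13 (creates cycle)
  Skip (1,2) w=14 (creates cycle)
MST weight = 17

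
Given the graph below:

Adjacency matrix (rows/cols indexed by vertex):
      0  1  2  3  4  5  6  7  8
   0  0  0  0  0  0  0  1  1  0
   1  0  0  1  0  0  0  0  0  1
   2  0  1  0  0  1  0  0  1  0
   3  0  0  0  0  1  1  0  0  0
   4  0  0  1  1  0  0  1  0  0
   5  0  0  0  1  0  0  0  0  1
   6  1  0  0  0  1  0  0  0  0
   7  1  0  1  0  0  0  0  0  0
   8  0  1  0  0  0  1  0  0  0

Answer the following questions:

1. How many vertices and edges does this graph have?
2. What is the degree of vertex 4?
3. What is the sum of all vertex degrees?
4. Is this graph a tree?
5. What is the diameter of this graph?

Count: 9 vertices, 10 edges.
Vertex 4 has neighbors [2, 3, 6], degree = 3.
Handshaking lemma: 2 * 10 = 20.
A tree on 9 vertices has 8 edges. This graph has 10 edges (2 extra). Not a tree.
Diameter (longest shortest path) = 4.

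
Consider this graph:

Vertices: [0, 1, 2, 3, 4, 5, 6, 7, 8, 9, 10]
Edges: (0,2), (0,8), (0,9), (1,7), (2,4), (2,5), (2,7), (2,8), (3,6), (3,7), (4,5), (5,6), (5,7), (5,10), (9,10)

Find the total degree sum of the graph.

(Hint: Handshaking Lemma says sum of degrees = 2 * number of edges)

Count edges: 15 edges.
By Handshaking Lemma: sum of degrees = 2 * 15 = 30.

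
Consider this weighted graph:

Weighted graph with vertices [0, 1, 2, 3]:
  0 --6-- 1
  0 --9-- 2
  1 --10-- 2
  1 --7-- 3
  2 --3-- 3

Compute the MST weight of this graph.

Applying Kruskal's algorithm (sort edges by weight, add if no cycle):
  Add (2,3) w=3
  Add (0,1) w=6
  Add (1,3) w=7
  Skip (0,2) w=9 (creates cycle)
  Skip (1,2) w=10 (creates cycle)
MST weight = 16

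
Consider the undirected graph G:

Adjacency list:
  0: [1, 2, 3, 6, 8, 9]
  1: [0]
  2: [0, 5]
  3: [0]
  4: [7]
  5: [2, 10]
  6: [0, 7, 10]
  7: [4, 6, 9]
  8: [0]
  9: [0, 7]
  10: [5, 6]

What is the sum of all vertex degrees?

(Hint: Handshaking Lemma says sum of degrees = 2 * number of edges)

Count edges: 12 edges.
By Handshaking Lemma: sum of degrees = 2 * 12 = 24.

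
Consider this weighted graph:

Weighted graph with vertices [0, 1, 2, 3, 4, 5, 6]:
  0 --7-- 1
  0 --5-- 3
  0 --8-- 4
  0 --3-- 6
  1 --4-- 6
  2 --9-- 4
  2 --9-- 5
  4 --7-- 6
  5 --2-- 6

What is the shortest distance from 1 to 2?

Using Dijkstra's algorithm from vertex 1:
Shortest path: 1 -> 6 -> 5 -> 2
Total weight: 4 + 2 + 9 = 15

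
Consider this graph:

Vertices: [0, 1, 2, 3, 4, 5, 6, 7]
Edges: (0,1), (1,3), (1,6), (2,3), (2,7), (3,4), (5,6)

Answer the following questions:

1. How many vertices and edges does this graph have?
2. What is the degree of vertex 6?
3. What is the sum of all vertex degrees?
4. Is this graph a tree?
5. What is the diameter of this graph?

Count: 8 vertices, 7 edges.
Vertex 6 has neighbors [1, 5], degree = 2.
Handshaking lemma: 2 * 7 = 14.
A graph is a tree iff it is connected and has exactly n-1 edges. This graph is connected (all 8 vertices in one component) and has 8-1 = 7 edges. It is a tree.
Diameter (longest shortest path) = 5.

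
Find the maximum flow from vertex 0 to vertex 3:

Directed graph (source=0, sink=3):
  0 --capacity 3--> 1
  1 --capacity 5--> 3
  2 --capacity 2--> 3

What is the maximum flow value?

Computing max flow:
  Flow on (0->1): 3/3
  Flow on (1->3): 3/5
Maximum flow = 3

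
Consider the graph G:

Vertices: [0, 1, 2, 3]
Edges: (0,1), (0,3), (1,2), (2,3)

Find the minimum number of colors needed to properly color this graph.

The graph has a maximum clique of size 2 (lower bound on chromatic number).
A valid 2-coloring: {0: 0, 1: 1, 2: 0, 3: 1}.
Chromatic number = 2.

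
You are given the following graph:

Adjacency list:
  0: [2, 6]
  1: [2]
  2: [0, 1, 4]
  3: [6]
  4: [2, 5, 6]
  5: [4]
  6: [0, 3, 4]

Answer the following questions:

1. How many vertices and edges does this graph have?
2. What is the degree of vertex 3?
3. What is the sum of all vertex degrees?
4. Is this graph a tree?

Count: 7 vertices, 7 edges.
Vertex 3 has neighbors [6], degree = 1.
Handshaking lemma: 2 * 7 = 14.
A tree on 7 vertices has 6 edges. This graph has 7 edges (1 extra). Not a tree.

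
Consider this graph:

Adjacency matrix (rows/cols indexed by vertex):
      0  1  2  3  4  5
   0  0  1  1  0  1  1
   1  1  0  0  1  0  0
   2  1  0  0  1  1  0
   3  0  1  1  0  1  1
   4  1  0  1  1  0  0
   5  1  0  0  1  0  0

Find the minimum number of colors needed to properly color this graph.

The graph has a maximum clique of size 3 (lower bound on chromatic number).
A valid 3-coloring: {0: 0, 1: 1, 2: 1, 3: 0, 4: 2, 5: 1}.
Chromatic number = 3.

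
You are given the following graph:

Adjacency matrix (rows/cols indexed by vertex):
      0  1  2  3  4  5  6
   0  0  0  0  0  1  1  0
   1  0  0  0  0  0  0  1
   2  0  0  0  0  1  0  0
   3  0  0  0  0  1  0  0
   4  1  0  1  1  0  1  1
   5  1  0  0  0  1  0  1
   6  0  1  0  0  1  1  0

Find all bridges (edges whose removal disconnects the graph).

A bridge is an edge whose removal increases the number of connected components.
Bridges found: (1,6), (2,4), (3,4)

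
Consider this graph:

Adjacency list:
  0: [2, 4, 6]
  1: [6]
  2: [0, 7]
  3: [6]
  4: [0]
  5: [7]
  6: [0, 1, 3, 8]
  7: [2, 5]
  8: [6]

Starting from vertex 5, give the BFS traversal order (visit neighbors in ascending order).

BFS from vertex 5 (neighbors processed in ascending order):
Visit order: 5, 7, 2, 0, 4, 6, 1, 3, 8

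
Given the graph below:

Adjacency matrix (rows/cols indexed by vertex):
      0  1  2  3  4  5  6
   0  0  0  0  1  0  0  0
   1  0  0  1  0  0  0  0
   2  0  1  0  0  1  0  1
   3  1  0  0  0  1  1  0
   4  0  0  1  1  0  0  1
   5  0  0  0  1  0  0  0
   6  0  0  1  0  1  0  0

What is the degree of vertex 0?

Vertex 0 has neighbors [3], so deg(0) = 1.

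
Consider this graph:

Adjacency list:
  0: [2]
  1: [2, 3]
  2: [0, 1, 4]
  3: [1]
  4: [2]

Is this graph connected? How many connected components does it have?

Checking connectivity: the graph has 1 connected component(s).
All vertices are reachable from each other. The graph IS connected.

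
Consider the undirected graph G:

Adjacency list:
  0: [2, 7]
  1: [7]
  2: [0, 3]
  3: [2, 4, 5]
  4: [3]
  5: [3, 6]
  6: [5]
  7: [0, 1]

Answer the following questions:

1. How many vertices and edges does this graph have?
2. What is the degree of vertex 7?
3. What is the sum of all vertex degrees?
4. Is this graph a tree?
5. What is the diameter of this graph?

Count: 8 vertices, 7 edges.
Vertex 7 has neighbors [0, 1], degree = 2.
Handshaking lemma: 2 * 7 = 14.
A graph is a tree iff it is connected and has exactly n-1 edges. This graph is connected (all 8 vertices in one component) and has 8-1 = 7 edges. It is a tree.
Diameter (longest shortest path) = 6.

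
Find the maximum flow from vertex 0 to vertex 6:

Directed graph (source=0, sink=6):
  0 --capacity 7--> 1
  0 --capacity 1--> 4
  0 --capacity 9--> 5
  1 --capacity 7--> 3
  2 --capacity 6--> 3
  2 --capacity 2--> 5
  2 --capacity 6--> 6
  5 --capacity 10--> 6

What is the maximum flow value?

Computing max flow:
  Flow on (0->5): 9/9
  Flow on (5->6): 9/10
Maximum flow = 9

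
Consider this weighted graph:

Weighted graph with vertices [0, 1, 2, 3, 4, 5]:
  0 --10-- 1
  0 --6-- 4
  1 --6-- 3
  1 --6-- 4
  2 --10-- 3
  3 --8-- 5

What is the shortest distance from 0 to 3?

Using Dijkstra's algorithm from vertex 0:
Shortest path: 0 -> 1 -> 3
Total weight: 10 + 6 = 16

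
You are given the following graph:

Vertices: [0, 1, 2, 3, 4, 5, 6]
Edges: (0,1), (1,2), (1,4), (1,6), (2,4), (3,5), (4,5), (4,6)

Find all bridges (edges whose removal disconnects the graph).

A bridge is an edge whose removal increases the number of connected components.
Bridges found: (0,1), (3,5), (4,5)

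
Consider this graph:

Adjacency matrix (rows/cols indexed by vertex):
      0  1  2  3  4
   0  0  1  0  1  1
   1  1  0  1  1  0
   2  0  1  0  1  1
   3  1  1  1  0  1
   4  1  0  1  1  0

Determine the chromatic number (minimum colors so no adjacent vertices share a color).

The graph has a maximum clique of size 3 (lower bound on chromatic number).
A valid 3-coloring: {0: 1, 1: 2, 2: 1, 3: 0, 4: 2}.
Chromatic number = 3.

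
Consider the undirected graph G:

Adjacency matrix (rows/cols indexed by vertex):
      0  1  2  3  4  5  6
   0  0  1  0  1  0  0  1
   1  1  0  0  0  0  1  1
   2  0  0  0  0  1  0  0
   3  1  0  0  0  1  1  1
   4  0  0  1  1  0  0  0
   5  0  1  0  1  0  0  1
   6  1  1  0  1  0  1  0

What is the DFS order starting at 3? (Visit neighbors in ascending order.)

DFS from vertex 3 (neighbors processed in ascending order):
Visit order: 3, 0, 1, 5, 6, 4, 2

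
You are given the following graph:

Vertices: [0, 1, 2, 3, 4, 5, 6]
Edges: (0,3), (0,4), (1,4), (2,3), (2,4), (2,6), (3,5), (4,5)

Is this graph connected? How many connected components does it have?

Checking connectivity: the graph has 1 connected component(s).
All vertices are reachable from each other. The graph IS connected.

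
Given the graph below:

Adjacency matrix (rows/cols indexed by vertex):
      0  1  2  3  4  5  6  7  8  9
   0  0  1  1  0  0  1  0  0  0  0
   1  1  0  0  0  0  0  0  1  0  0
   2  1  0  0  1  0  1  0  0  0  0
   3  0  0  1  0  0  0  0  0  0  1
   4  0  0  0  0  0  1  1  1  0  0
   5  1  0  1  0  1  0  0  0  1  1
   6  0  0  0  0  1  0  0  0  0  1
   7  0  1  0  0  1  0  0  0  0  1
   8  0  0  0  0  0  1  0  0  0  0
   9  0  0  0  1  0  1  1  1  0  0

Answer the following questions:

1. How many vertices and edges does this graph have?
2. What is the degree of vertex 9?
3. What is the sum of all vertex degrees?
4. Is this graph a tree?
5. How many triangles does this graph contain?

Count: 10 vertices, 14 edges.
Vertex 9 has neighbors [3, 5, 6, 7], degree = 4.
Handshaking lemma: 2 * 14 = 28.
A tree on 10 vertices has 9 edges. This graph has 14 edges (5 extra). Not a tree.
Number of triangles = 1.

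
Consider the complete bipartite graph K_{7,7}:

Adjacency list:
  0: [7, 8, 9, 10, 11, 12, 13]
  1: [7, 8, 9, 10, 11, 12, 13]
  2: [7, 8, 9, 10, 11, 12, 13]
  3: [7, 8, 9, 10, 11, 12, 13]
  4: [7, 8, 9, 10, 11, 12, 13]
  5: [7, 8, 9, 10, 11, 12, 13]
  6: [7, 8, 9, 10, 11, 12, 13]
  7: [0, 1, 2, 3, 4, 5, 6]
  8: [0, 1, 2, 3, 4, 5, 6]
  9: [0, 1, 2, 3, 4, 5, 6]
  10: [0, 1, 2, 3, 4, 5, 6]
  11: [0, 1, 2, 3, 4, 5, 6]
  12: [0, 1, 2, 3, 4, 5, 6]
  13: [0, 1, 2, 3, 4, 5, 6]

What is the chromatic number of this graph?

K_{7,7} is bipartite: vertices split into two independent sets of size 7 and 7.
Color one set 0, the other 1. No adjacent vertices share a color.
Chromatic number = 2.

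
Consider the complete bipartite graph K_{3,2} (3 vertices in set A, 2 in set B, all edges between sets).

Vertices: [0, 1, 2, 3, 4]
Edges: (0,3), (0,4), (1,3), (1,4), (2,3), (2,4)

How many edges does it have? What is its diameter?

K_{3,2} has 3 * 2 = 6 edges.
Any vertex reaches any opposite-side vertex in 1 step; same-side vertices reach in 2 steps via any opposite-side vertex.
Diameter = 2.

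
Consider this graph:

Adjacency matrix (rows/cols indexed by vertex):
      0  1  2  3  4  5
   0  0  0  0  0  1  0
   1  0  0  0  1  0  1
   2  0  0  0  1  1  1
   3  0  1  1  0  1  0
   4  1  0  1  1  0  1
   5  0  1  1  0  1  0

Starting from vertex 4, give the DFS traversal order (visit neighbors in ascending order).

DFS from vertex 4 (neighbors processed in ascending order):
Visit order: 4, 0, 2, 3, 1, 5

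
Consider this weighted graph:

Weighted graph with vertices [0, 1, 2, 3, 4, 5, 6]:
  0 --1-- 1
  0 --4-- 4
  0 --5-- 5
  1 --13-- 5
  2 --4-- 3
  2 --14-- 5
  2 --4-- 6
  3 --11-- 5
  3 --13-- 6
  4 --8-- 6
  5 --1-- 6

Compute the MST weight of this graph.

Applying Kruskal's algorithm (sort edges by weight, add if no cycle):
  Add (0,1) w=1
  Add (5,6) w=1
  Add (0,4) w=4
  Add (2,3) w=4
  Add (2,6) w=4
  Add (0,5) w=5
  Skip (4,6) w=8 (creates cycle)
  Skip (3,5) w=11 (creates cycle)
  Skip (1,5) w=13 (creates cycle)
  Skip (3,6) w=13 (creates cycle)
  Skip (2,5) w=14 (creates cycle)
MST weight = 19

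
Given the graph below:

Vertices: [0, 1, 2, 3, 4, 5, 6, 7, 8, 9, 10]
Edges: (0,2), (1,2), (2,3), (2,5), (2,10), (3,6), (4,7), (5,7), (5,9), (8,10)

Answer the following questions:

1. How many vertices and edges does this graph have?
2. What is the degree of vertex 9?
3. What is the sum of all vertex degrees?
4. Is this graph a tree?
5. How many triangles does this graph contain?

Count: 11 vertices, 10 edges.
Vertex 9 has neighbors [5], degree = 1.
Handshaking lemma: 2 * 10 = 20.
A graph is a tree iff it is connected and has exactly n-1 edges. This graph is connected (all 11 vertices in one component) and has 11-1 = 10 edges. It is a tree.
Number of triangles = 0.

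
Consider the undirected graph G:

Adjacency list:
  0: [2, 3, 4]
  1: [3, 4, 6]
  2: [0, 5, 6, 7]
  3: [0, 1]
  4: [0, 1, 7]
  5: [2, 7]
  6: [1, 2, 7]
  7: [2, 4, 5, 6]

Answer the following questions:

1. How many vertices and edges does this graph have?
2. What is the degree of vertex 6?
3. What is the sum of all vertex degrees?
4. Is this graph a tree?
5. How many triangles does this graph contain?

Count: 8 vertices, 12 edges.
Vertex 6 has neighbors [1, 2, 7], degree = 3.
Handshaking lemma: 2 * 12 = 24.
A tree on 8 vertices has 7 edges. This graph has 12 edges (5 extra). Not a tree.
Number of triangles = 2.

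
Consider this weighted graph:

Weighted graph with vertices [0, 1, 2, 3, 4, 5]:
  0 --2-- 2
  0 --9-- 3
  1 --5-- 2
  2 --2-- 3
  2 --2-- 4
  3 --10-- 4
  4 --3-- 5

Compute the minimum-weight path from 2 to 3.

Using Dijkstra's algorithm from vertex 2:
Shortest path: 2 -> 3
Total weight: 2 = 2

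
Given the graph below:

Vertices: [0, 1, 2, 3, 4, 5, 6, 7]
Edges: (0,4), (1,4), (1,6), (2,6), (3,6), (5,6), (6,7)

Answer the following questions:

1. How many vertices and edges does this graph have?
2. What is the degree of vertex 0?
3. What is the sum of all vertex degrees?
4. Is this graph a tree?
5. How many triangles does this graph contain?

Count: 8 vertices, 7 edges.
Vertex 0 has neighbors [4], degree = 1.
Handshaking lemma: 2 * 7 = 14.
A graph is a tree iff it is connected and has exactly n-1 edges. This graph is connected (all 8 vertices in one component) and has 8-1 = 7 edges. It is a tree.
Number of triangles = 0.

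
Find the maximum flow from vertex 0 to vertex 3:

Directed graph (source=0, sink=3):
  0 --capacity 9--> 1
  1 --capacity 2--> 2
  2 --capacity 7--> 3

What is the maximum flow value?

Computing max flow:
  Flow on (0->1): 2/9
  Flow on (1->2): 2/2
  Flow on (2->3): 2/7
Maximum flow = 2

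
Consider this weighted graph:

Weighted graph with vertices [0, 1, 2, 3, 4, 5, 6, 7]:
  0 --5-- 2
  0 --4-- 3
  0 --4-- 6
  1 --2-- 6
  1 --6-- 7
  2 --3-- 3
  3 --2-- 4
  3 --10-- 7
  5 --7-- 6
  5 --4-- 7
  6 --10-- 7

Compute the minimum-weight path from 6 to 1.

Using Dijkstra's algorithm from vertex 6:
Shortest path: 6 -> 1
Total weight: 2 = 2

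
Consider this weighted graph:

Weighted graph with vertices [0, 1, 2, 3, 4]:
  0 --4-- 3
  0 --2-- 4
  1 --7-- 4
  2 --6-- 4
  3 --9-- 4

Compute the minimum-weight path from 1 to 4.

Using Dijkstra's algorithm from vertex 1:
Shortest path: 1 -> 4
Total weight: 7 = 7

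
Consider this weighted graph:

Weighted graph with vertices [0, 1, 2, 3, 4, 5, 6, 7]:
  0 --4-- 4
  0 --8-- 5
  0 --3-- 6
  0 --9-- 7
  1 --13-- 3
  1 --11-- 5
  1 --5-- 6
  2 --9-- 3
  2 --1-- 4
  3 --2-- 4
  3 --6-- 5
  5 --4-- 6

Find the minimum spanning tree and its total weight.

Applying Kruskal's algorithm (sort edges by weight, add if no cycle):
  Add (2,4) w=1
  Add (3,4) w=2
  Add (0,6) w=3
  Add (0,4) w=4
  Add (5,6) w=4
  Add (1,6) w=5
  Skip (3,5) w=6 (creates cycle)
  Skip (0,5) w=8 (creates cycle)
  Add (0,7) w=9
  Skip (2,3) w=9 (creates cycle)
  Skip (1,5) w=11 (creates cycle)
  Skip (1,3) w=13 (creates cycle)
MST weight = 28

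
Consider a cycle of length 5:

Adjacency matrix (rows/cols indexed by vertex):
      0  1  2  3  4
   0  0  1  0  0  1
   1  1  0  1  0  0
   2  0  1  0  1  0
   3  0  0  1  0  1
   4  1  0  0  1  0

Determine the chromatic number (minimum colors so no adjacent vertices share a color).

This is an odd cycle (C_5). Odd cycles are not bipartite (any 2-coloring forces two adjacent vertices to match), and 3 colors suffice.
Chromatic number = 3.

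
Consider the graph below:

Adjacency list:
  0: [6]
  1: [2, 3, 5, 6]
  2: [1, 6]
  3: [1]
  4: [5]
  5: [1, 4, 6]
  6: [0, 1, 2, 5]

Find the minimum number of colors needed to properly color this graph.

The graph has a maximum clique of size 3 (lower bound on chromatic number).
A valid 3-coloring: {0: 0, 1: 0, 2: 2, 3: 1, 4: 0, 5: 2, 6: 1}.
Chromatic number = 3.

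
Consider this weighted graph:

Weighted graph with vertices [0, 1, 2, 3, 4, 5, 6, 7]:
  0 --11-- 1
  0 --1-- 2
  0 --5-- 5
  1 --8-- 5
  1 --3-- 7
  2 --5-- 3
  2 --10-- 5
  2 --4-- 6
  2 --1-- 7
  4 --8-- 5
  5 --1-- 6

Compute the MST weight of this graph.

Applying Kruskal's algorithm (sort edges by weight, add if no cycle):
  Add (0,2) w=1
  Add (2,7) w=1
  Add (5,6) w=1
  Add (1,7) w=3
  Add (2,6) w=4
  Skip (0,5) w=5 (creates cycle)
  Add (2,3) w=5
  Skip (1,5) w=8 (creates cycle)
  Add (4,5) w=8
  Skip (2,5) w=10 (creates cycle)
  Skip (0,1) w=11 (creates cycle)
MST weight = 23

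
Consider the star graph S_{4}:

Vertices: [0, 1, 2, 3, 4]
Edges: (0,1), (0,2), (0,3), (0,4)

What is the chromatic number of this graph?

S_{4} has one hub adjacent to 4 leaves; leaves are pairwise non-adjacent.
Color the hub 0 and every leaf 1.
Chromatic number = 2.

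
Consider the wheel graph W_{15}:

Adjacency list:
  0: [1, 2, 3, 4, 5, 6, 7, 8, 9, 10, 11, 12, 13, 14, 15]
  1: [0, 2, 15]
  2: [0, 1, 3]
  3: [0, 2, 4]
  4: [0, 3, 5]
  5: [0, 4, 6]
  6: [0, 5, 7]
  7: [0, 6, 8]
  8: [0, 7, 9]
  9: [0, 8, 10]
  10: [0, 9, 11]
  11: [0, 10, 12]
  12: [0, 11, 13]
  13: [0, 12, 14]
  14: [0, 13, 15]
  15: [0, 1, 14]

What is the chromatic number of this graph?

W_{15} = C_{15} plus a hub adjacent to every cycle vertex.
The outer cycle needs 3 colors (odd cycle); the hub is adjacent to all of them so needs a fresh color.
Chromatic number = 3 + 1 = 4.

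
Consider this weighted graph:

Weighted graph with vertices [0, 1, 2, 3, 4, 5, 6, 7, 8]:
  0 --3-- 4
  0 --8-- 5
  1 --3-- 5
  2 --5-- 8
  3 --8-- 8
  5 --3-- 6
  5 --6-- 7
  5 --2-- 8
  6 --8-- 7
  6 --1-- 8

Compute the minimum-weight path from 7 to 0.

Using Dijkstra's algorithm from vertex 7:
Shortest path: 7 -> 5 -> 0
Total weight: 6 + 8 = 14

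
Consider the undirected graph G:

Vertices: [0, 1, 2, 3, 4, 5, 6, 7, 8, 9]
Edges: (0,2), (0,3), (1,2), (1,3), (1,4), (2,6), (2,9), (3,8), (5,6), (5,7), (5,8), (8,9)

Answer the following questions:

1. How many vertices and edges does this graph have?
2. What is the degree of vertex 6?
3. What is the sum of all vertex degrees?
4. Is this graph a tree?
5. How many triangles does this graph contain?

Count: 10 vertices, 12 edges.
Vertex 6 has neighbors [2, 5], degree = 2.
Handshaking lemma: 2 * 12 = 24.
A tree on 10 vertices has 9 edges. This graph has 12 edges (3 extra). Not a tree.
Number of triangles = 0.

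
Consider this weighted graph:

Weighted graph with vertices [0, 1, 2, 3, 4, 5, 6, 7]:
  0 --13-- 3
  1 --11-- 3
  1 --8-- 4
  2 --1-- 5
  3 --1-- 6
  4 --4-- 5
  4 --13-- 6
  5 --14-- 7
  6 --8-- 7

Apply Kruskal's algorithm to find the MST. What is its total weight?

Applying Kruskal's algorithm (sort edges by weight, add if no cycle):
  Add (2,5) w=1
  Add (3,6) w=1
  Add (4,5) w=4
  Add (1,4) w=8
  Add (6,7) w=8
  Add (1,3) w=11
  Add (0,3) w=13
  Skip (4,6) w=13 (creates cycle)
  Skip (5,7) w=14 (creates cycle)
MST weight = 46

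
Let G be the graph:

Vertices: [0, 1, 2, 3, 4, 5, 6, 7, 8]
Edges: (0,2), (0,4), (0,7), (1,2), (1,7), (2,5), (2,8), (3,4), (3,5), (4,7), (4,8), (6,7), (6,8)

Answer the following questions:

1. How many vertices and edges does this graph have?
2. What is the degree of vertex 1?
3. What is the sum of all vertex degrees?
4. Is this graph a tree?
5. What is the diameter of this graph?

Count: 9 vertices, 13 edges.
Vertex 1 has neighbors [2, 7], degree = 2.
Handshaking lemma: 2 * 13 = 26.
A tree on 9 vertices has 8 edges. This graph has 13 edges (5 extra). Not a tree.
Diameter (longest shortest path) = 3.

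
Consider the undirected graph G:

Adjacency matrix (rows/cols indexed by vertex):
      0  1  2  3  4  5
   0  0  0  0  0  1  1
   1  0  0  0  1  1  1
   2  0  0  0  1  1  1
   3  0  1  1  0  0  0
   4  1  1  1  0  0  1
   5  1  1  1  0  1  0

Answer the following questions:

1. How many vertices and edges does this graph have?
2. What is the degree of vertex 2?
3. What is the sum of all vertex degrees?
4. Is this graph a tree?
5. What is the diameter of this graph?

Count: 6 vertices, 9 edges.
Vertex 2 has neighbors [3, 4, 5], degree = 3.
Handshaking lemma: 2 * 9 = 18.
A tree on 6 vertices has 5 edges. This graph has 9 edges (4 extra). Not a tree.
Diameter (longest shortest path) = 3.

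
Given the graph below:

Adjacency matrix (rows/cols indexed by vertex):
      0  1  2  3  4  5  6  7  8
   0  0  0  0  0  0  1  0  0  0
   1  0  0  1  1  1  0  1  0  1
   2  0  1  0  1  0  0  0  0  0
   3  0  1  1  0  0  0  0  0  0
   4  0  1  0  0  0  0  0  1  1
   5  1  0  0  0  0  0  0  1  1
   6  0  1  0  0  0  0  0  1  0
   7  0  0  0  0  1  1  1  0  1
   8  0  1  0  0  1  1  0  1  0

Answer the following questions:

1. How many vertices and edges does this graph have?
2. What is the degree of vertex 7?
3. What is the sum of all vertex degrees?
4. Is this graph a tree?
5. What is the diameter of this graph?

Count: 9 vertices, 13 edges.
Vertex 7 has neighbors [4, 5, 6, 8], degree = 4.
Handshaking lemma: 2 * 13 = 26.
A tree on 9 vertices has 8 edges. This graph has 13 edges (5 extra). Not a tree.
Diameter (longest shortest path) = 4.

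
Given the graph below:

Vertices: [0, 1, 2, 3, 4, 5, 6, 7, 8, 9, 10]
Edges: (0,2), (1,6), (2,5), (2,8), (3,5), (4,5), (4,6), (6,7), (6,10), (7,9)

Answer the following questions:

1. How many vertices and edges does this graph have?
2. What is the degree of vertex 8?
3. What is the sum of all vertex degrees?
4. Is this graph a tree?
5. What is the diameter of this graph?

Count: 11 vertices, 10 edges.
Vertex 8 has neighbors [2], degree = 1.
Handshaking lemma: 2 * 10 = 20.
A graph is a tree iff it is connected and has exactly n-1 edges. This graph is connected (all 11 vertices in one component) and has 11-1 = 10 edges. It is a tree.
Diameter (longest shortest path) = 6.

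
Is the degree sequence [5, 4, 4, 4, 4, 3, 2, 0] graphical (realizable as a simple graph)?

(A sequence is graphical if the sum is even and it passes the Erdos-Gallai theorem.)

Sum of degrees = 26. Sum is even and passes Erdos-Gallai. The sequence IS graphical.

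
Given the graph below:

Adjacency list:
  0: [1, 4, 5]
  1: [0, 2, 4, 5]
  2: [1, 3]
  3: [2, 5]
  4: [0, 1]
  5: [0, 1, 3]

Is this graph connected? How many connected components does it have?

Checking connectivity: the graph has 1 connected component(s).
All vertices are reachable from each other. The graph IS connected.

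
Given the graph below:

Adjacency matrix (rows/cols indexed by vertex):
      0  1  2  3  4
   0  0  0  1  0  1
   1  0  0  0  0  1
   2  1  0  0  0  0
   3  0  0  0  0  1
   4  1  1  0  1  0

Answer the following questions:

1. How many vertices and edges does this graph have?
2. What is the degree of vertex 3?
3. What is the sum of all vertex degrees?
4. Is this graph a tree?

Count: 5 vertices, 4 edges.
Vertex 3 has neighbors [4], degree = 1.
Handshaking lemma: 2 * 4 = 8.
A graph is a tree iff it is connected and has exactly n-1 edges. This graph is connected (all 5 vertices in one component) and has 5-1 = 4 edges. It is a tree.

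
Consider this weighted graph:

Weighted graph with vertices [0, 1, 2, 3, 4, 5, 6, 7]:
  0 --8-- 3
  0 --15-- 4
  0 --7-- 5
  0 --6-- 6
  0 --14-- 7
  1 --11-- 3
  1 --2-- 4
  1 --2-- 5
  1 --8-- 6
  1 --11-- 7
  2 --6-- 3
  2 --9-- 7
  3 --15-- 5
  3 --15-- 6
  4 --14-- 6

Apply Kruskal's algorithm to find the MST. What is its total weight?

Applying Kruskal's algorithm (sort edges by weight, add if no cycle):
  Add (1,5) w=2
  Add (1,4) w=2
  Add (0,6) w=6
  Add (2,3) w=6
  Add (0,5) w=7
  Add (0,3) w=8
  Skip (1,6) w=8 (creates cycle)
  Add (2,7) w=9
  Skip (1,3) w=11 (creates cycle)
  Skip (1,7) w=11 (creates cycle)
  Skip (0,7) w=14 (creates cycle)
  Skip (4,6) w=14 (creates cycle)
  Skip (0,4) w=15 (creates cycle)
  Skip (3,6) w=15 (creates cycle)
  Skip (3,5) w=15 (creates cycle)
MST weight = 40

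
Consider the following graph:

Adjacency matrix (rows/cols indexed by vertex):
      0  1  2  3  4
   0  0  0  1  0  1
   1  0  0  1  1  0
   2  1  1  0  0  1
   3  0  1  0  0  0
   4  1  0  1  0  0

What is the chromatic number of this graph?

The graph has a maximum clique of size 3 (lower bound on chromatic number).
A valid 3-coloring: {0: 1, 1: 1, 2: 0, 3: 0, 4: 2}.
Chromatic number = 3.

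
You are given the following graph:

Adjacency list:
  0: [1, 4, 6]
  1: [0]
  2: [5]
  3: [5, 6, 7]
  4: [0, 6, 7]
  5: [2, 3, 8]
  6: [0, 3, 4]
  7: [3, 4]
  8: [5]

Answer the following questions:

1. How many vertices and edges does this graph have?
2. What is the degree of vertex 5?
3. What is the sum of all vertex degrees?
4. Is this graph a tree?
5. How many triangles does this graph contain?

Count: 9 vertices, 10 edges.
Vertex 5 has neighbors [2, 3, 8], degree = 3.
Handshaking lemma: 2 * 10 = 20.
A tree on 9 vertices has 8 edges. This graph has 10 edges (2 extra). Not a tree.
Number of triangles = 1.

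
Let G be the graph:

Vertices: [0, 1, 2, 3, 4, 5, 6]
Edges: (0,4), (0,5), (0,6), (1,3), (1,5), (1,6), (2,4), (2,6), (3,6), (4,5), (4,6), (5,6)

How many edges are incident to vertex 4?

Vertex 4 has neighbors [0, 2, 5, 6], so deg(4) = 4.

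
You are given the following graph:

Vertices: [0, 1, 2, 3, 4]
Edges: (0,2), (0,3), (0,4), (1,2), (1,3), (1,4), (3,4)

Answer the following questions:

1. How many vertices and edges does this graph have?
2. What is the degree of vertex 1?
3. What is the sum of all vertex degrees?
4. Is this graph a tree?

Count: 5 vertices, 7 edges.
Vertex 1 has neighbors [2, 3, 4], degree = 3.
Handshaking lemma: 2 * 7 = 14.
A tree on 5 vertices has 4 edges. This graph has 7 edges (3 extra). Not a tree.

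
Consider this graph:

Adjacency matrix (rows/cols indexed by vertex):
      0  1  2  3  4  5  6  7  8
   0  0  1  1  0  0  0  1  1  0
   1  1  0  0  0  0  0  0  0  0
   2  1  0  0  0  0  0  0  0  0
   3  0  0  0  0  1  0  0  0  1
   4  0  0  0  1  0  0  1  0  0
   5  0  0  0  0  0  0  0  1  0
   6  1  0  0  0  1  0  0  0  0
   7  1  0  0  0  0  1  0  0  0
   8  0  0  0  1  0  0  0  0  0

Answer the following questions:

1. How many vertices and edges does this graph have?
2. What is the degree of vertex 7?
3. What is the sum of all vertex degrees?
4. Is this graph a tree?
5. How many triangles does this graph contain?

Count: 9 vertices, 8 edges.
Vertex 7 has neighbors [0, 5], degree = 2.
Handshaking lemma: 2 * 8 = 16.
A graph is a tree iff it is connected and has exactly n-1 edges. This graph is connected (all 9 vertices in one component) and has 9-1 = 8 edges. It is a tree.
Number of triangles = 0.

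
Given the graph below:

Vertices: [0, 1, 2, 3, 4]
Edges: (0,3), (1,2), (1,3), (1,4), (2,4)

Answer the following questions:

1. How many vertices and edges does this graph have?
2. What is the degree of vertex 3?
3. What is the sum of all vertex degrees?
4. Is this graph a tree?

Count: 5 vertices, 5 edges.
Vertex 3 has neighbors [0, 1], degree = 2.
Handshaking lemma: 2 * 5 = 10.
A tree on 5 vertices has 4 edges. This graph has 5 edges (1 extra). Not a tree.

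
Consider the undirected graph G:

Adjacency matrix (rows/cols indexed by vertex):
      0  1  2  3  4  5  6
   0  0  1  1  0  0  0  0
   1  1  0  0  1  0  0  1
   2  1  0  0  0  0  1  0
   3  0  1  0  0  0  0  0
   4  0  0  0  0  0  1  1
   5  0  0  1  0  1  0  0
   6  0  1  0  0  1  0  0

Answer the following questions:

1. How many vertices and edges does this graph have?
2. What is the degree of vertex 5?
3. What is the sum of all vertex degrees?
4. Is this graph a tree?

Count: 7 vertices, 7 edges.
Vertex 5 has neighbors [2, 4], degree = 2.
Handshaking lemma: 2 * 7 = 14.
A tree on 7 vertices has 6 edges. This graph has 7 edges (1 extra). Not a tree.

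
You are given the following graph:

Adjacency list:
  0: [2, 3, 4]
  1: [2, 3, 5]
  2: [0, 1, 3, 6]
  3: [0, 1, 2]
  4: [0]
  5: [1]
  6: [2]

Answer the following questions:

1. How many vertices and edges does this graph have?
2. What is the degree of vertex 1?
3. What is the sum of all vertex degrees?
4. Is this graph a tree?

Count: 7 vertices, 8 edges.
Vertex 1 has neighbors [2, 3, 5], degree = 3.
Handshaking lemma: 2 * 8 = 16.
A tree on 7 vertices has 6 edges. This graph has 8 edges (2 extra). Not a tree.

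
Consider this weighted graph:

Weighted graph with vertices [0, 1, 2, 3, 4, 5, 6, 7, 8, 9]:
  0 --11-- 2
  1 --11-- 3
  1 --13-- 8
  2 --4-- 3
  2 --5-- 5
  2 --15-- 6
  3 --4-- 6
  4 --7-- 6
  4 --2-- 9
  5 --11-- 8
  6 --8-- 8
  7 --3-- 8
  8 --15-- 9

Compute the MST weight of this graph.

Applying Kruskal's algorithm (sort edges by weight, add if no cycle):
  Add (4,9) w=2
  Add (7,8) w=3
  Add (2,3) w=4
  Add (3,6) w=4
  Add (2,5) w=5
  Add (4,6) w=7
  Add (6,8) w=8
  Add (0,2) w=11
  Add (1,3) w=11
  Skip (5,8) w=11 (creates cycle)
  Skip (1,8) w=13 (creates cycle)
  Skip (2,6) w=15 (creates cycle)
  Skip (8,9) w=15 (creates cycle)
MST weight = 55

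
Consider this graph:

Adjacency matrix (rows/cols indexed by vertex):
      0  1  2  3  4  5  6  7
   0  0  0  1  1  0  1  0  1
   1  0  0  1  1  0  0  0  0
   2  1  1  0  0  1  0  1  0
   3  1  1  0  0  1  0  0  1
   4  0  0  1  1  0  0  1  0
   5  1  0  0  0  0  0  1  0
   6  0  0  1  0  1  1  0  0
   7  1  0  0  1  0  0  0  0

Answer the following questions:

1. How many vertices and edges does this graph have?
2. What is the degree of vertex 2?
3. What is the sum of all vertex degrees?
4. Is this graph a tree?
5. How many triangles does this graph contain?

Count: 8 vertices, 12 edges.
Vertex 2 has neighbors [0, 1, 4, 6], degree = 4.
Handshaking lemma: 2 * 12 = 24.
A tree on 8 vertices has 7 edges. This graph has 12 edges (5 extra). Not a tree.
Number of triangles = 2.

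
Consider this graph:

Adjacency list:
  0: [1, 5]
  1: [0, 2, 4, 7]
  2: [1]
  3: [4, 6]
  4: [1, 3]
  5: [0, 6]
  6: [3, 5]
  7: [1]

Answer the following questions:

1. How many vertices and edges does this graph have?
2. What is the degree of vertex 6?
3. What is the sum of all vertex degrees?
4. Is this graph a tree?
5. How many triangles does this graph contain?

Count: 8 vertices, 8 edges.
Vertex 6 has neighbors [3, 5], degree = 2.
Handshaking lemma: 2 * 8 = 16.
A tree on 8 vertices has 7 edges. This graph has 8 edges (1 extra). Not a tree.
Number of triangles = 0.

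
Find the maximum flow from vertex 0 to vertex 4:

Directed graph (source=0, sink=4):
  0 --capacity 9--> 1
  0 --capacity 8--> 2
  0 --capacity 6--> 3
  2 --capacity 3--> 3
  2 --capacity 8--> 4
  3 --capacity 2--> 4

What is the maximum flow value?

Computing max flow:
  Flow on (0->2): 8/8
  Flow on (0->3): 2/6
  Flow on (2->4): 8/8
  Flow on (3->4): 2/2
Maximum flow = 10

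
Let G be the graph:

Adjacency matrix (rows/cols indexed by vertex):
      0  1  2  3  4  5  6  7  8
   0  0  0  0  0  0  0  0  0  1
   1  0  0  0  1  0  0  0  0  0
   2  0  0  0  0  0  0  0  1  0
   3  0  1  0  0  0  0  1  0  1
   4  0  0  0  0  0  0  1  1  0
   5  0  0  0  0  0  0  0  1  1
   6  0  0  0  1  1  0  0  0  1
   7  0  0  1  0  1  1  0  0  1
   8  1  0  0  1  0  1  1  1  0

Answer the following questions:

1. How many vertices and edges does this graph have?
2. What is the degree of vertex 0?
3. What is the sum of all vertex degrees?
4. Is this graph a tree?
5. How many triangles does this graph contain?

Count: 9 vertices, 11 edges.
Vertex 0 has neighbors [8], degree = 1.
Handshaking lemma: 2 * 11 = 22.
A tree on 9 vertices has 8 edges. This graph has 11 edges (3 extra). Not a tree.
Number of triangles = 2.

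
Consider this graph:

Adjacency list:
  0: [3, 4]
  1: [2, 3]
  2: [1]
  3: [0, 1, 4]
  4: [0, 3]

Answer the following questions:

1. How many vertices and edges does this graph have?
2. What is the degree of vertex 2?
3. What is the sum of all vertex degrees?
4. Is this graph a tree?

Count: 5 vertices, 5 edges.
Vertex 2 has neighbors [1], degree = 1.
Handshaking lemma: 2 * 5 = 10.
A tree on 5 vertices has 4 edges. This graph has 5 edges (1 extra). Not a tree.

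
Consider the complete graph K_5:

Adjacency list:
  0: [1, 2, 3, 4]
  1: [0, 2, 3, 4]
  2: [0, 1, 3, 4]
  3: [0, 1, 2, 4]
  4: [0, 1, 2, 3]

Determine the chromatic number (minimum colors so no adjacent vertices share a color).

In K_5, every vertex is adjacent to every other vertex.
Each vertex needs a unique color.
Chromatic number = 5.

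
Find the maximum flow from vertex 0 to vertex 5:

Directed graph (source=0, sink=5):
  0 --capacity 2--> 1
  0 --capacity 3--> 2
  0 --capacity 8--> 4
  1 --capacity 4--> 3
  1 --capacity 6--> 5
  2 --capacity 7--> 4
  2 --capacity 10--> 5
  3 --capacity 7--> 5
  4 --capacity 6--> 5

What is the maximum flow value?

Computing max flow:
  Flow on (0->1): 2/2
  Flow on (0->2): 3/3
  Flow on (0->4): 6/8
  Flow on (1->5): 2/6
  Flow on (2->5): 3/10
  Flow on (4->5): 6/6
Maximum flow = 11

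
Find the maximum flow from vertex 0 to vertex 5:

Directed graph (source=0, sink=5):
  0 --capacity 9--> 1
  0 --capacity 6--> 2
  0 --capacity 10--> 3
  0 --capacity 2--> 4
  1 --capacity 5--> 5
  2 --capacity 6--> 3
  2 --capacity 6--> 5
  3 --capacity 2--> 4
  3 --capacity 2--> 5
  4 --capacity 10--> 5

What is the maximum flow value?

Computing max flow:
  Flow on (0->1): 5/9
  Flow on (0->2): 6/6
  Flow on (0->3): 4/10
  Flow on (0->4): 2/2
  Flow on (1->5): 5/5
  Flow on (2->5): 6/6
  Flow on (3->4): 2/2
  Flow on (3->5): 2/2
  Flow on (4->5): 4/10
Maximum flow = 17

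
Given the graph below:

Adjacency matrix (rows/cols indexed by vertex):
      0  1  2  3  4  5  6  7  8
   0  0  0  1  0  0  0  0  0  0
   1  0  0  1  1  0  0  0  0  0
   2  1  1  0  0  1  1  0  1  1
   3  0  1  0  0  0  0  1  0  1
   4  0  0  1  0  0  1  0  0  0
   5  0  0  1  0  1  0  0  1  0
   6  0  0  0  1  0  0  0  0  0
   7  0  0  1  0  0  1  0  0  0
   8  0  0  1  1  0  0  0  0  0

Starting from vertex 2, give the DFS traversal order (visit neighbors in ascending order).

DFS from vertex 2 (neighbors processed in ascending order):
Visit order: 2, 0, 1, 3, 6, 8, 4, 5, 7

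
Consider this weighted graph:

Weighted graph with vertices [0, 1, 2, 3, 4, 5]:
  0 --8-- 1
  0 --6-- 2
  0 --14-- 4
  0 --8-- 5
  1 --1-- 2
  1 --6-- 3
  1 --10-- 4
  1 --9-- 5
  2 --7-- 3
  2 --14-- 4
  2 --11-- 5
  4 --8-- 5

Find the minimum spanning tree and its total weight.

Applying Kruskal's algorithm (sort edges by weight, add if no cycle):
  Add (1,2) w=1
  Add (0,2) w=6
  Add (1,3) w=6
  Skip (2,3) w=7 (creates cycle)
  Add (0,5) w=8
  Skip (0,1) w=8 (creates cycle)
  Add (4,5) w=8
  Skip (1,5) w=9 (creates cycle)
  Skip (1,4) w=10 (creates cycle)
  Skip (2,5) w=11 (creates cycle)
  Skip (0,4) w=14 (creates cycle)
  Skip (2,4) w=14 (creates cycle)
MST weight = 29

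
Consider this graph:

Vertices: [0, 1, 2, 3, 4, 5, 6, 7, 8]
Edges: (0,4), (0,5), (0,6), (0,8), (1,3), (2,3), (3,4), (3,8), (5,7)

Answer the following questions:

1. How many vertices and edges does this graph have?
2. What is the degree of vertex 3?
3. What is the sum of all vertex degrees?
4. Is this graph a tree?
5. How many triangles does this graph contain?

Count: 9 vertices, 9 edges.
Vertex 3 has neighbors [1, 2, 4, 8], degree = 4.
Handshaking lemma: 2 * 9 = 18.
A tree on 9 vertices has 8 edges. This graph has 9 edges (1 extra). Not a tree.
Number of triangles = 0.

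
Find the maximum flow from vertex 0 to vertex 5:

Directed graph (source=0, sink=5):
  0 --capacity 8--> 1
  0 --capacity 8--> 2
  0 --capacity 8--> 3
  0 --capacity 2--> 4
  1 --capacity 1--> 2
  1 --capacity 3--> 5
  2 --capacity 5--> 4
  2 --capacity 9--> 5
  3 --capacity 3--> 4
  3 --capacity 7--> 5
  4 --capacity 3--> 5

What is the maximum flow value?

Computing max flow:
  Flow on (0->1): 4/8
  Flow on (0->2): 8/8
  Flow on (0->3): 8/8
  Flow on (0->4): 2/2
  Flow on (1->2): 1/1
  Flow on (1->5): 3/3
  Flow on (2->5): 9/9
  Flow on (3->4): 1/3
  Flow on (3->5): 7/7
  Flow on (4->5): 3/3
Maximum flow = 22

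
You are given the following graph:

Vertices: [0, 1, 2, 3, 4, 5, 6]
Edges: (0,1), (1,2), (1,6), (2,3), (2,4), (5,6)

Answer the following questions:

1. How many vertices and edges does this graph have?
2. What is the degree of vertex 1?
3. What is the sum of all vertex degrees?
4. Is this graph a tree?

Count: 7 vertices, 6 edges.
Vertex 1 has neighbors [0, 2, 6], degree = 3.
Handshaking lemma: 2 * 6 = 12.
A graph is a tree iff it is connected and has exactly n-1 edges. This graph is connected (all 7 vertices in one component) and has 7-1 = 6 edges. It is a tree.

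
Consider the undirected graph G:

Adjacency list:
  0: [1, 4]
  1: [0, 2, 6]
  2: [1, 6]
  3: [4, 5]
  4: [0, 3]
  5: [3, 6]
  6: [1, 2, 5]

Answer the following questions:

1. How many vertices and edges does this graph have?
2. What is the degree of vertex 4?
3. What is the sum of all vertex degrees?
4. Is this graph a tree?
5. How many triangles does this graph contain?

Count: 7 vertices, 8 edges.
Vertex 4 has neighbors [0, 3], degree = 2.
Handshaking lemma: 2 * 8 = 16.
A tree on 7 vertices has 6 edges. This graph has 8 edges (2 extra). Not a tree.
Number of triangles = 1.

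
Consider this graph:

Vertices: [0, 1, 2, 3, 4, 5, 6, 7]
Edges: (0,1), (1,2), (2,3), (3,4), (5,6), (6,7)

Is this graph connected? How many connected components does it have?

Checking connectivity: the graph has 2 connected component(s).
Components: [[0, 1, 2, 3, 4], [5, 6, 7]]. The graph is NOT connected.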